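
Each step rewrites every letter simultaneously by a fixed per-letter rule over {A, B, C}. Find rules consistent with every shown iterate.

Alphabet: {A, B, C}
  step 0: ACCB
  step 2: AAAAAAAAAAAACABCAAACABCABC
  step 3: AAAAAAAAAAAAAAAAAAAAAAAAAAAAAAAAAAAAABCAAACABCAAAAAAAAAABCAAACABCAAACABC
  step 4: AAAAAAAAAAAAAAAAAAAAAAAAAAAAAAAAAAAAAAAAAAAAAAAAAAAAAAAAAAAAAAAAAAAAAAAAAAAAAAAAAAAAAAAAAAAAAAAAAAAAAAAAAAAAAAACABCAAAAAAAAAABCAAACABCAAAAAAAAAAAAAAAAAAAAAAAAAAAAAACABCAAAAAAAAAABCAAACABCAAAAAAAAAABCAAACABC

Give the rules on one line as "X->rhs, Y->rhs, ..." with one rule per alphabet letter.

  step 3 ⇒ step 4: AAAAAAAAAAAAAAAAAAAAAAAAAAAAAAAAAAAAABCAAACABCAAAAAAAAAABCAAACABCAAACABC ⇒ AAA·AAA·AAA·AAA·AAA·AAA·AAA·AAA·AAA·AAA·AAA·AAA·AAA·AAA·AAA·AAA·AAA·AAA·AAA·AAA·AAA·AAA·AAA·AAA·AAA·AAA·AAA·AAA·AAA·AAA·AAA·AAA·AAA·AAA·AAA·AAA·AAA·C·ABC·AAA·AAA·AAA·ABC·AAA·C·ABC·AAA·AAA·AAA·AAA·AAA·AAA·AAA·AAA·AAA·AAA·C·ABC·AAA·AAA·AAA·ABC·AAA·C·ABC·AAA·AAA·AAA·ABC·AAA·C·ABC
    A ↦ AAA
    B ↦ C
    C ↦ ABC

A->AAA, B->C, C->ABC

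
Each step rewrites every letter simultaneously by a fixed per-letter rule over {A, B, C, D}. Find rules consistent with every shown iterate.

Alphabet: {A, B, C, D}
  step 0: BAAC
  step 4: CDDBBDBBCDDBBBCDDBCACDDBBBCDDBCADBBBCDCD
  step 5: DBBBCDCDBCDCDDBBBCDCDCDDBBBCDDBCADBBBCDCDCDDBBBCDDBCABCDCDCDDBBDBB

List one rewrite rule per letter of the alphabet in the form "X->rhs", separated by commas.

A->CA, B->CD, C->DB, D->B

  step 4 ⇒ step 5: CDDBBDBBCDDBBBCDDBCACDDBBBCDDBCADBBBCDCD ⇒ DB·B·B·CD·CD·B·CD·CD·DB·B·B·CD·CD·CD·DB·B·B·CD·DB·CA·DB·B·B·CD·CD·CD·DB·B·B·CD·DB·CA·B·CD·CD·CD·DB·B·DB·B
    A ↦ CA
    B ↦ CD
    C ↦ DB
    D ↦ B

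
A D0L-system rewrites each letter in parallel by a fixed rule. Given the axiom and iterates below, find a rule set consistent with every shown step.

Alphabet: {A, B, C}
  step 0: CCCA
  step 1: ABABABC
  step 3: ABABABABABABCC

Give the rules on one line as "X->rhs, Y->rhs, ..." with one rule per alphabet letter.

  step 0 ⇒ step 1: CCCA ⇒ AB·AB·AB·C
    A ↦ C
    C ↦ AB
    B ↦ C  (constrained at step 1)

A->C, B->C, C->AB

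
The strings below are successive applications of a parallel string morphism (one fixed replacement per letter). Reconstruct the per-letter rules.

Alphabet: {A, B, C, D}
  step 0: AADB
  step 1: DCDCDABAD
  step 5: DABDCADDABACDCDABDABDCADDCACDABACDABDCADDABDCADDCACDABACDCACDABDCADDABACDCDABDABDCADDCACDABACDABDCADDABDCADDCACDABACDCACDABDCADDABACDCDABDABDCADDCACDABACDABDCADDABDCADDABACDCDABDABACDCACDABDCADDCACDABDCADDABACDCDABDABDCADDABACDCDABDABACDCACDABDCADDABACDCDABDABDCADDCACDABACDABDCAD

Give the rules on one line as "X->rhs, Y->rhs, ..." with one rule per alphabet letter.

  step 0 ⇒ step 1: AADB ⇒ DC·DC·DAB·AD
    A ↦ DC
    B ↦ AD
    D ↦ DAB
    C ↦ AC  (constrained at step 1)

A->DC, B->AD, C->AC, D->DAB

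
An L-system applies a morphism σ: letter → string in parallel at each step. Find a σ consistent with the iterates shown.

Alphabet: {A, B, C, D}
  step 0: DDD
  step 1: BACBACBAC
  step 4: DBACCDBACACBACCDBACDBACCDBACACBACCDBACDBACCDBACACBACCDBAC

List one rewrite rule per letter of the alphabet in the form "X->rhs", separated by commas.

A->DB, B->C, C->AC, D->BAC

  step 0 ⇒ step 1: DDD ⇒ BAC·BAC·BAC
    D ↦ BAC
    A ↦ DB  (constrained at step 1)
    B ↦ C  (constrained at step 1)
    C ↦ AC  (constrained at step 1)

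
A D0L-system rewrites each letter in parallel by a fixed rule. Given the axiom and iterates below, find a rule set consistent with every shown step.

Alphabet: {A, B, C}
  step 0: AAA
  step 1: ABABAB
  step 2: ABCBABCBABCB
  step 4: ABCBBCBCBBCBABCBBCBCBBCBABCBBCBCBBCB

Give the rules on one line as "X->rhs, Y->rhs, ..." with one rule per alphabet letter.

A->AB, B->CB, C->B

  step 1 ⇒ step 2: ABABAB ⇒ AB·CB·AB·CB·AB·CB
    A ↦ AB
    B ↦ CB
    C ↦ B  (constrained at step 2)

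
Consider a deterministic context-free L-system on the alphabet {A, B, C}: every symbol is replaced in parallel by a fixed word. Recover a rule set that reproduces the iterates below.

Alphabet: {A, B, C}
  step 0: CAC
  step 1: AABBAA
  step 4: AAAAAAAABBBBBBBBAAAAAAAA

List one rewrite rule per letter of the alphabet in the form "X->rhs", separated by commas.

A->BB, B->C, C->AA

  step 0 ⇒ step 1: CAC ⇒ AA·BB·AA
    A ↦ BB
    C ↦ AA
    B ↦ C  (constrained at step 1)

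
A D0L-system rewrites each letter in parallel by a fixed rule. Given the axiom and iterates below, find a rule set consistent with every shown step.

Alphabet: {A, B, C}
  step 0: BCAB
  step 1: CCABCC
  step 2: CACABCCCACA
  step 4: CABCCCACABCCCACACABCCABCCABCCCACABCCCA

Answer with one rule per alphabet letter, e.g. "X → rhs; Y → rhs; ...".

  step 1 ⇒ step 2: CCABCC ⇒ CA·CA·BC·C·CA·CA
    A ↦ BC
    B ↦ C
    C ↦ CA

A->BC, B->C, C->CA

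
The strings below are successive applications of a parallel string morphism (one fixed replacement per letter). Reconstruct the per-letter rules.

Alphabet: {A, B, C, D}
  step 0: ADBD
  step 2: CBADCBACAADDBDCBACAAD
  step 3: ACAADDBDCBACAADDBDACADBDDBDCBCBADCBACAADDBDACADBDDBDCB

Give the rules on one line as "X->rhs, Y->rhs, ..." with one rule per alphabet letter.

  step 2 ⇒ step 3: CBADCBACAADDBDCBACAAD ⇒ ACA·AD·DBD·CB·ACA·AD·DBD·ACA·DBD·DBD·CB·CB·AD·CB·ACA·AD·DBD·ACA·DBD·DBD·CB
    A ↦ DBD
    B ↦ AD
    C ↦ ACA
    D ↦ CB

A->DBD, B->AD, C->ACA, D->CB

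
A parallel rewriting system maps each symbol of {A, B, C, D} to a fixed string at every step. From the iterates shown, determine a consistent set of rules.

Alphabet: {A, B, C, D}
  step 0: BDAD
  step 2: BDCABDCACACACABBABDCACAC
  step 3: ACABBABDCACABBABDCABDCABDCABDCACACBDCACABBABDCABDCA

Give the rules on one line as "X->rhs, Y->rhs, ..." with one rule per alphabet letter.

A->BDC, B->AC, C->A, D->ABB

  step 2 ⇒ step 3: BDCABDCACACACABBABDCACAC ⇒ AC·ABB·A·BDC·AC·ABB·A·BDC·A·BDC·A·BDC·A·BDC·AC·AC·BDC·AC·ABB·A·BDC·A·BDC·A
    A ↦ BDC
    B ↦ AC
    C ↦ A
    D ↦ ABB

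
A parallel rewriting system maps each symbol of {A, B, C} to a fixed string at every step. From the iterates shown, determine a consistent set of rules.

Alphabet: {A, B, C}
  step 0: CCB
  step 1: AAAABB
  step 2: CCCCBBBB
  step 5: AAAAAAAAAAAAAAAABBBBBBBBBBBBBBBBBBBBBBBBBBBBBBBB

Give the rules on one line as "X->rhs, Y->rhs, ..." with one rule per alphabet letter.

A->C, B->BB, C->AA

  step 1 ⇒ step 2: AAAABB ⇒ C·C·C·C·BB·BB
    A ↦ C
    B ↦ BB
  step 0 ⇒ step 1: CCB ⇒ AA·AA·BB
    C ↦ AA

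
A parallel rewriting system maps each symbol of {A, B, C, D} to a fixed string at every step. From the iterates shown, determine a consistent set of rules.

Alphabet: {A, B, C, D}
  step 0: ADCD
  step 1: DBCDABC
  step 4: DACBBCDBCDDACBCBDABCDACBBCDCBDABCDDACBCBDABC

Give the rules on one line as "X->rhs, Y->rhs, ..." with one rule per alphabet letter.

  step 0 ⇒ step 1: ADCD ⇒ D·BC·DA·BC
    A ↦ D
    C ↦ DA
    D ↦ BC
    B ↦ CB  (constrained at step 1)

A->D, B->CB, C->DA, D->BC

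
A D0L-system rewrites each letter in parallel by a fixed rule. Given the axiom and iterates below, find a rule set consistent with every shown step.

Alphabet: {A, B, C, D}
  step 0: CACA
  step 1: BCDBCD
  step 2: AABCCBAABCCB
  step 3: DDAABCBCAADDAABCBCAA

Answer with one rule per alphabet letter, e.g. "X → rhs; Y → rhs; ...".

A->D, B->AA, C->BC, D->CB

  step 2 ⇒ step 3: AABCCBAABCCB ⇒ D·D·AA·BC·BC·AA·D·D·AA·BC·BC·AA
    A ↦ D
    B ↦ AA
    C ↦ BC
  step 1 ⇒ step 2: BCDBCD ⇒ AA·BC·CB·AA·BC·CB
    D ↦ CB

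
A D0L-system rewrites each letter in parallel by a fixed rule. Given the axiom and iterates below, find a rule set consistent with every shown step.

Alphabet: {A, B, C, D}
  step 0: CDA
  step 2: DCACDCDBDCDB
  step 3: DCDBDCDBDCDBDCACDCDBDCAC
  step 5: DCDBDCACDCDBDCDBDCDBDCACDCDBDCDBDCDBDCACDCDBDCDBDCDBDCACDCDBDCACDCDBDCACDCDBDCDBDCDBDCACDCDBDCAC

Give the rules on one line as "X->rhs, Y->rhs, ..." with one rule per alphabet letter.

A->DC, B->AC, C->DB, D->DC

  step 2 ⇒ step 3: DCACDCDBDCDB ⇒ DC·DB·DC·DB·DC·DB·DC·AC·DC·DB·DC·AC
    A ↦ DC
    B ↦ AC
    C ↦ DB
    D ↦ DC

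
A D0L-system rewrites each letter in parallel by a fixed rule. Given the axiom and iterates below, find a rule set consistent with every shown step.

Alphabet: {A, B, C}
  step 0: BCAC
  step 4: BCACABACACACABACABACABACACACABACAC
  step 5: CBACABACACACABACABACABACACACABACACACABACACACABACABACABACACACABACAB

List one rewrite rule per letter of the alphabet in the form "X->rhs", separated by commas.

  step 4 ⇒ step 5: BCACABACACACABACABACABACACACABACAC ⇒ C·B·ACA·B·ACA·C·ACA·B·ACA·B·ACA·B·ACA·C·ACA·B·ACA·C·ACA·B·ACA·C·ACA·B·ACA·B·ACA·B·ACA·C·ACA·B·ACA·B
    A ↦ ACA
    B ↦ C
    C ↦ B

A->ACA, B->C, C->B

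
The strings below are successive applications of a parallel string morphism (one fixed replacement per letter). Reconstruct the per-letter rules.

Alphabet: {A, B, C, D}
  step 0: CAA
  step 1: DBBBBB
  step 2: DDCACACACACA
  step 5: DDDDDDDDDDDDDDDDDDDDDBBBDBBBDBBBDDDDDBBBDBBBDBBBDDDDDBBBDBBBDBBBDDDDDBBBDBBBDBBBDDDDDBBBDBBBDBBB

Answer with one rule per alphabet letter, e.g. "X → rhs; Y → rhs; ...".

A->BB, B->CA, C->DB, D->DD

  step 1 ⇒ step 2: DBBBBB ⇒ DD·CA·CA·CA·CA·CA
    B ↦ CA
    D ↦ DD
  step 0 ⇒ step 1: CAA ⇒ DB·BB·BB
    A ↦ BB
  step 0 ⇒ step 1: CAA ⇒ DB·BB·BB
    C ↦ DB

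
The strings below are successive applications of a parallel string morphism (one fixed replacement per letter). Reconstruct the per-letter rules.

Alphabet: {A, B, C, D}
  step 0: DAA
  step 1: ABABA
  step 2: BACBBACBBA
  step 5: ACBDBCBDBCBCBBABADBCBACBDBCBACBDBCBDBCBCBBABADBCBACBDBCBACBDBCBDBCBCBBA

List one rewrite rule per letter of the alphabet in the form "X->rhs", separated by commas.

A->BA, B->CB, C->DB, D->A

  step 1 ⇒ step 2: ABABA ⇒ BA·CB·BA·CB·BA
    A ↦ BA
    B ↦ CB
    C ↦ DB  (constrained at step 2)
  step 0 ⇒ step 1: DAA ⇒ A·BA·BA
    D ↦ A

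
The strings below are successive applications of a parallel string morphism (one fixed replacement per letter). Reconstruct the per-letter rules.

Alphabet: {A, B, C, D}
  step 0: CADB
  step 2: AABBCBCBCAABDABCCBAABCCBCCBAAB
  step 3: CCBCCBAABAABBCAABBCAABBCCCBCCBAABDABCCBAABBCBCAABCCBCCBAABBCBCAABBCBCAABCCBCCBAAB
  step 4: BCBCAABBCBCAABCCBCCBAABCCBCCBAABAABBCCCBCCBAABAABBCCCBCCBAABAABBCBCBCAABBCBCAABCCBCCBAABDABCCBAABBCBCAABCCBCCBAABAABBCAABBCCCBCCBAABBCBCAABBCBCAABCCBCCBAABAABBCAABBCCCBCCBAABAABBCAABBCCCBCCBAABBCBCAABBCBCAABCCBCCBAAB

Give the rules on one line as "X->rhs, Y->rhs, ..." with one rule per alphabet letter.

  step 3 ⇒ step 4: CCBCCBAABAABBCAABBCAABBCCCBCCBAABDABCCBAABBCBCAABCCBCCBAABBCBCAABBCBCAABCCBCCBAAB ⇒ BC·BC·AAB·BC·BC·AAB·CCB·CCB·AAB·CCB·CCB·AAB·AAB·BC·CCB·CCB·AAB·AAB·BC·CCB·CCB·AAB·AAB·BC·BC·BC·AAB·BC·BC·AAB·CCB·CCB·AAB·DAB·CCB·AAB·BC·BC·AAB·CCB·CCB·AAB·AAB·BC·AAB·BC·CCB·CCB·AAB·BC·BC·AAB·BC·BC·AAB·CCB·CCB·AAB·AAB·BC·AAB·BC·CCB·CCB·AAB·AAB·BC·AAB·BC·CCB·CCB·AAB·BC·BC·AAB·BC·BC·AAB·CCB·CCB·AAB
    A ↦ CCB
    B ↦ AAB
    C ↦ BC
    D ↦ DAB

A->CCB, B->AAB, C->BC, D->DAB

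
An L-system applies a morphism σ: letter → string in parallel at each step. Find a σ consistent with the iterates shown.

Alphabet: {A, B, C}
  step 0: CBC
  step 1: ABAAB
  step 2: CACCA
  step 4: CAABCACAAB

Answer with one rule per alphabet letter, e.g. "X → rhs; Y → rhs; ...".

  step 1 ⇒ step 2: ABAAB ⇒ C·A·C·C·A
    A ↦ C
    B ↦ A
  step 0 ⇒ step 1: CBC ⇒ AB·A·AB
    C ↦ AB

A->C, B->A, C->AB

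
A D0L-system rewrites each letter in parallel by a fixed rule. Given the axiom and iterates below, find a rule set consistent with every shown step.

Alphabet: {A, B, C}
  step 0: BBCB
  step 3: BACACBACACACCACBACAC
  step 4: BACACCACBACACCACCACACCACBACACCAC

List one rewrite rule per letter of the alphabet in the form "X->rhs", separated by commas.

A->C, B->BA, C->AC

  step 3 ⇒ step 4: BACACBACACACCACBACAC ⇒ BA·C·AC·C·AC·BA·C·AC·C·AC·C·AC·AC·C·AC·BA·C·AC·C·AC
    A ↦ C
    B ↦ BA
    C ↦ AC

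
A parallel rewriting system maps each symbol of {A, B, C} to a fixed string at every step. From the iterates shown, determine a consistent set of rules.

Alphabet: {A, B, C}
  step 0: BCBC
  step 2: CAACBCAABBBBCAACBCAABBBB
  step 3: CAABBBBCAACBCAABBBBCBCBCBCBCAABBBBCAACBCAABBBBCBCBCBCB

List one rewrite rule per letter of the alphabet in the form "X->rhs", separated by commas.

A->BB, B->CB, C->CAA

  step 2 ⇒ step 3: CAACBCAABBBBCAACBCAABBBB ⇒ CAA·BB·BB·CAA·CB·CAA·BB·BB·CB·CB·CB·CB·CAA·BB·BB·CAA·CB·CAA·BB·BB·CB·CB·CB·CB
    A ↦ BB
    B ↦ CB
    C ↦ CAA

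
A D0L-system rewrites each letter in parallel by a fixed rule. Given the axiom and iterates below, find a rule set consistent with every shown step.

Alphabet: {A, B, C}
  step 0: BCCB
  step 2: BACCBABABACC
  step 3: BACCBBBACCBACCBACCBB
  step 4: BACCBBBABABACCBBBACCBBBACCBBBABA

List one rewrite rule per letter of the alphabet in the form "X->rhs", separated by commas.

A->CC, B->BA, C->B

  step 3 ⇒ step 4: BACCBBBACCBACCBACCBB ⇒ BA·CC·B·B·BA·BA·BA·CC·B·B·BA·CC·B·B·BA·CC·B·B·BA·BA
    A ↦ CC
    B ↦ BA
    C ↦ B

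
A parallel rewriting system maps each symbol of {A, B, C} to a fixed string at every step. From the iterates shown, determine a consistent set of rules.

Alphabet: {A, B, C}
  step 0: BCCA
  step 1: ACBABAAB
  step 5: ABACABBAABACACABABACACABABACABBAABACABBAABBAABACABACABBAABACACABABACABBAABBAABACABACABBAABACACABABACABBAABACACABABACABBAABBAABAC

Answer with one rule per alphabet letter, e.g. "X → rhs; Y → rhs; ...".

  step 0 ⇒ step 1: BCCA ⇒ AC·BA·BA·AB
    A ↦ AB
    B ↦ AC
    C ↦ BA

A->AB, B->AC, C->BA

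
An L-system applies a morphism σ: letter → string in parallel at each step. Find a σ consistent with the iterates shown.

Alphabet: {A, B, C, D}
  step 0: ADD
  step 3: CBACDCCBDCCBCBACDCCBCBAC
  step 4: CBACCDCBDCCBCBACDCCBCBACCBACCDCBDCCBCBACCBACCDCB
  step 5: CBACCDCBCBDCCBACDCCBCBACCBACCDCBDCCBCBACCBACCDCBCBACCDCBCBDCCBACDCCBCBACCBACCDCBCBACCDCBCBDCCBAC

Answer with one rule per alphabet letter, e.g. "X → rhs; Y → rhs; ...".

  step 4 ⇒ step 5: CBACCDCBDCCBCBACDCCBCBACCBACCDCBDCCBCBACCBACCDCB ⇒ CB·AC·CD·CB·CB·DC·CB·AC·DC·CB·CB·AC·CB·AC·CD·CB·DC·CB·CB·AC·CB·AC·CD·CB·CB·AC·CD·CB·CB·DC·CB·AC·DC·CB·CB·AC·CB·AC·CD·CB·CB·AC·CD·CB·CB·DC·CB·AC
    A ↦ CD
    B ↦ AC
    C ↦ CB
    D ↦ DC

A->CD, B->AC, C->CB, D->DC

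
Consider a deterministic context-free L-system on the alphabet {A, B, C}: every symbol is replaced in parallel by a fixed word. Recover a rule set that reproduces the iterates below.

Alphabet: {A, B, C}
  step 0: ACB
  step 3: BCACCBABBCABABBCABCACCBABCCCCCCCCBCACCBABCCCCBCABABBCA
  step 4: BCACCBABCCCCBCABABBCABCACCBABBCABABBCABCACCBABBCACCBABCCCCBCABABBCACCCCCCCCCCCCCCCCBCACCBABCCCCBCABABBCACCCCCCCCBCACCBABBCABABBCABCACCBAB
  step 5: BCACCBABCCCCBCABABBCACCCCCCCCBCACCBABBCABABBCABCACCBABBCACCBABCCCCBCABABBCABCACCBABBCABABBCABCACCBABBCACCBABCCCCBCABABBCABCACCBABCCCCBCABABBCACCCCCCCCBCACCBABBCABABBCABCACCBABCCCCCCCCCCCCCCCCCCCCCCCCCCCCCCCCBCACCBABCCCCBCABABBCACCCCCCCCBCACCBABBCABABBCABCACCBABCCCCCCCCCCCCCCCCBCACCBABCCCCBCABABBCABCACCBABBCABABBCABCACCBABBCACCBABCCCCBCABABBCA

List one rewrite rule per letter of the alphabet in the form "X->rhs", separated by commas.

A->BAB, B->BCA, C->CC

  step 4 ⇒ step 5: BCACCBABCCCCBCABABBCABCACCBABBCABABBCABCACCBABBCACCBABCCCCBCABABBCACCCCCCCCCCCCCCCCBCACCBABCCCCBCABABBCACCCCCCCCBCACCBABBCABABBCABCACCBAB ⇒ BCA·CC·BAB·CC·CC·BCA·BAB·BCA·CC·CC·CC·CC·BCA·CC·BAB·BCA·BAB·BCA·BCA·CC·BAB·BCA·CC·BAB·CC·CC·BCA·BAB·BCA·BCA·CC·BAB·BCA·BAB·BCA·BCA·CC·BAB·BCA·CC·BAB·CC·CC·BCA·BAB·BCA·BCA·CC·BAB·CC·CC·BCA·BAB·BCA·CC·CC·CC·CC·BCA·CC·BAB·BCA·BAB·BCA·BCA·CC·BAB·CC·CC·CC·CC·CC·CC·CC·CC·CC·CC·CC·CC·CC·CC·CC·CC·BCA·CC·BAB·CC·CC·BCA·BAB·BCA·CC·CC·CC·CC·BCA·CC·BAB·BCA·BAB·BCA·BCA·CC·BAB·CC·CC·CC·CC·CC·CC·CC·CC·BCA·CC·BAB·CC·CC·BCA·BAB·BCA·BCA·CC·BAB·BCA·BAB·BCA·BCA·CC·BAB·BCA·CC·BAB·CC·CC·BCA·BAB·BCA
    A ↦ BAB
    B ↦ BCA
    C ↦ CC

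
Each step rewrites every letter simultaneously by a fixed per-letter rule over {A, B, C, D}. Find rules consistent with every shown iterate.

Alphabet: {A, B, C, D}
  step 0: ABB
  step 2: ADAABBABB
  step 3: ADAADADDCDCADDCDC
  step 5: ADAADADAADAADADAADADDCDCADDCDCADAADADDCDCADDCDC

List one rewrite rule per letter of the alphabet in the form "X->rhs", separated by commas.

  step 2 ⇒ step 3: ADAABBABB ⇒ AD·A·AD·AD·DC·DC·AD·DC·DC
    A ↦ AD
    B ↦ DC
    D ↦ A
    C ↦ BB  (constrained at step 3)

A->AD, B->DC, C->BB, D->A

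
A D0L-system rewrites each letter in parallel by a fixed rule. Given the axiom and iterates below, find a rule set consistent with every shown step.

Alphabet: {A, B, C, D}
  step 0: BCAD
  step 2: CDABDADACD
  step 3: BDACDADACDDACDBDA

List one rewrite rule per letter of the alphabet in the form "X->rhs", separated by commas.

  step 2 ⇒ step 3: CDABDADACD ⇒ B·DA·CD·A·DA·CD·DA·CD·B·DA
    A ↦ CD
    B ↦ A
    C ↦ B
    D ↦ DA

A->CD, B->A, C->B, D->DA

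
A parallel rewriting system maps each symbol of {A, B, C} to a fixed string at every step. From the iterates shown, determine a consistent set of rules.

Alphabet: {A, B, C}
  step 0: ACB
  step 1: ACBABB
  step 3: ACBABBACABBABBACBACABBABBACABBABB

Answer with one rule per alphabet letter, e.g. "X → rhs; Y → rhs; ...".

  step 0 ⇒ step 1: ACB ⇒ AC·B·ABB
    A ↦ AC
    B ↦ ABB
    C ↦ B

A->AC, B->ABB, C->B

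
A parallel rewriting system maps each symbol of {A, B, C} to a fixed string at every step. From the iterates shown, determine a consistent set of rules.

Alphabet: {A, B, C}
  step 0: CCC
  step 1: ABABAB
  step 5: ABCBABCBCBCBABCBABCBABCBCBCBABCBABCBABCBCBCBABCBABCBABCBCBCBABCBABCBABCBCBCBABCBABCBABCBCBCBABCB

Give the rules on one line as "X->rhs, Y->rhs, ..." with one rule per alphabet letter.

  step 0 ⇒ step 1: CCC ⇒ AB·AB·AB
    C ↦ AB
    A ↦ CB  (constrained at step 1)
    B ↦ CB  (constrained at step 1)

A->CB, B->CB, C->AB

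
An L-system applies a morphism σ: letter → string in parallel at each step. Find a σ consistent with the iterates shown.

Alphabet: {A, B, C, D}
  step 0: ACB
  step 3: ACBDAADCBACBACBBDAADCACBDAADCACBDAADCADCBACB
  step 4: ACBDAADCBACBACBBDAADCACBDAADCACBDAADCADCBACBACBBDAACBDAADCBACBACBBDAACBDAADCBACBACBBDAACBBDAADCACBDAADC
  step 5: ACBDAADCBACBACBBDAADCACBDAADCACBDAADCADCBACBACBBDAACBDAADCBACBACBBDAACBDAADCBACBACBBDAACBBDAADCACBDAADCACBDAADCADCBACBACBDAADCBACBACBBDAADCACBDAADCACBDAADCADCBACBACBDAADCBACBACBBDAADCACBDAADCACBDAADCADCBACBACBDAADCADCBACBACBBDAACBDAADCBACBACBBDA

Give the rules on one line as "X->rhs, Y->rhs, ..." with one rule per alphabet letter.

  step 4 ⇒ step 5: ACBDAADCBACBACBBDAADCACBDAADCACBDAADCADCBACBACBBDAACBDAADCBACBACBBDAACBDAADCBACBACBBDAACBBDAADCACBDAADC ⇒ ACB·DA·ADC·B·ACB·ACB·B·DA·ADC·ACB·DA·ADC·ACB·DA·ADC·ADC·B·ACB·ACB·B·DA·ACB·DA·ADC·B·ACB·ACB·B·DA·ACB·DA·ADC·B·ACB·ACB·B·DA·ACB·B·DA·ADC·ACB·DA·ADC·ACB·DA·ADC·ADC·B·ACB·ACB·DA·ADC·B·ACB·ACB·B·DA·ADC·ACB·DA·ADC·ACB·DA·ADC·ADC·B·ACB·ACB·DA·ADC·B·ACB·ACB·B·DA·ADC·ACB·DA·ADC·ACB·DA·ADC·ADC·B·ACB·ACB·DA·ADC·ADC·B·ACB·ACB·B·DA·ACB·DA·ADC·B·ACB·ACB·B·DA
    A ↦ ACB
    B ↦ ADC
    C ↦ DA
    D ↦ B

A->ACB, B->ADC, C->DA, D->B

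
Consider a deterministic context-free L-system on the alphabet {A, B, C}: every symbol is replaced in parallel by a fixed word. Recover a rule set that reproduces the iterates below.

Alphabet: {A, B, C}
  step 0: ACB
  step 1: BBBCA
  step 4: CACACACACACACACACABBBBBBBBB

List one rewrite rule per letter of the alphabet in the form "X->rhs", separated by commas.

  step 0 ⇒ step 1: ACB ⇒ BB·B·CA
    A ↦ BB
    B ↦ CA
    C ↦ B

A->BB, B->CA, C->B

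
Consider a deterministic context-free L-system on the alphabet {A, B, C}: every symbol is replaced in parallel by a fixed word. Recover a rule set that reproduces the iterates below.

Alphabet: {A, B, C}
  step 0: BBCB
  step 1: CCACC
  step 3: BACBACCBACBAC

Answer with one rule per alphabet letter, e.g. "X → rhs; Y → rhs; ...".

  step 0 ⇒ step 1: BBCB ⇒ C·C·AC·C
    B ↦ C
    C ↦ AC
    A ↦ B  (constrained at step 1)

A->B, B->C, C->AC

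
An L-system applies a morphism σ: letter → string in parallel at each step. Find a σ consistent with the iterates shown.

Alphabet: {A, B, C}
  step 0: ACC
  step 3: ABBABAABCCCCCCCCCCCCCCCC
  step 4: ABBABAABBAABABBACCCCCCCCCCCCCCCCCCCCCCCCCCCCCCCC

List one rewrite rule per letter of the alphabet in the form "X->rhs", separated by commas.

A->AB, B->BA, C->CC

  step 3 ⇒ step 4: ABBABAABCCCCCCCCCCCCCCCC ⇒ AB·BA·BA·AB·BA·AB·AB·BA·CC·CC·CC·CC·CC·CC·CC·CC·CC·CC·CC·CC·CC·CC·CC·CC
    A ↦ AB
    B ↦ BA
    C ↦ CC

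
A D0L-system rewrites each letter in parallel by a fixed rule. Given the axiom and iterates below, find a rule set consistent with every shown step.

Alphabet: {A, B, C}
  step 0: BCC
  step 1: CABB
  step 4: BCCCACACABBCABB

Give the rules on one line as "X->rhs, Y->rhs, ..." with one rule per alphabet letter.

  step 0 ⇒ step 1: BCC ⇒ CA·B·B
    B ↦ CA
    C ↦ B
    A ↦ CC  (constrained at step 1)

A->CC, B->CA, C->B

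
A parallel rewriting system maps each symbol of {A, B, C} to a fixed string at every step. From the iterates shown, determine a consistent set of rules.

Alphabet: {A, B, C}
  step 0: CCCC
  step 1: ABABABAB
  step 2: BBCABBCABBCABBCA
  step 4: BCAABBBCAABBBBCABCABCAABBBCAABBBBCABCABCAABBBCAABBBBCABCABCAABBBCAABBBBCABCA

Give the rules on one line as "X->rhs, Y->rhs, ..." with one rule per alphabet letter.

A->B, B->BCA, C->AB

  step 1 ⇒ step 2: ABABABAB ⇒ B·BCA·B·BCA·B·BCA·B·BCA
    A ↦ B
    B ↦ BCA
  step 0 ⇒ step 1: CCCC ⇒ AB·AB·AB·AB
    C ↦ AB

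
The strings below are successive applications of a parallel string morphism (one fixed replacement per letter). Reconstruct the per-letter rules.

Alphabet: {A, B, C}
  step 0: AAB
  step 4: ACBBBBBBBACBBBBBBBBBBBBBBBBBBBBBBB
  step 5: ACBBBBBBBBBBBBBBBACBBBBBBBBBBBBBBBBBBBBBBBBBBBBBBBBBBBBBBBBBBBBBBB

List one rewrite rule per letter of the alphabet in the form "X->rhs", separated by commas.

  step 4 ⇒ step 5: ACBBBBBBBACBBBBBBBBBBBBBBBBBBBBBBB ⇒ AC·B·BB·BB·BB·BB·BB·BB·BB·AC·B·BB·BB·BB·BB·BB·BB·BB·BB·BB·BB·BB·BB·BB·BB·BB·BB·BB·BB·BB·BB·BB·BB·BB
    A ↦ AC
    B ↦ BB
    C ↦ B

A->AC, B->BB, C->B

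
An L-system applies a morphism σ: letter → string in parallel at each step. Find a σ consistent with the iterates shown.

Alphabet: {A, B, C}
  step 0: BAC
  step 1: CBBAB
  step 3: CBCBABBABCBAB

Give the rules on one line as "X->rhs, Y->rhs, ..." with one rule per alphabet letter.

  step 0 ⇒ step 1: BAC ⇒ C·B·BAB
    A ↦ B
    B ↦ C
    C ↦ BAB

A->B, B->C, C->BAB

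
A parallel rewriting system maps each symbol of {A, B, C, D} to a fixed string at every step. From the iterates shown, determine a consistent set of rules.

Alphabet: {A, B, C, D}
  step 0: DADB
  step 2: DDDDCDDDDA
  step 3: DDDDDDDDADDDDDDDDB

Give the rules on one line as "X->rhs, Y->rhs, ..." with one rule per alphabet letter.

A->B, B->C, C->A, D->DD

  step 2 ⇒ step 3: DDDDCDDDDA ⇒ DD·DD·DD·DD·A·DD·DD·DD·DD·B
    A ↦ B
    C ↦ A
    D ↦ DD
    B ↦ C  (constrained at step 0)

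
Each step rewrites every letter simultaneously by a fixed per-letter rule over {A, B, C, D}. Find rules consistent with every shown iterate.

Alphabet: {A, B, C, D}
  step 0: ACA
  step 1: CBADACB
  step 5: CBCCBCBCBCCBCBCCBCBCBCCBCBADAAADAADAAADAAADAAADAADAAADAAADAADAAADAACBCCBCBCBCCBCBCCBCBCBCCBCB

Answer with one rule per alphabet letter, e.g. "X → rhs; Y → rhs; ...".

A->CB, B->A, C->ADA, D->C

  step 0 ⇒ step 1: ACA ⇒ CB·ADA·CB
    A ↦ CB
    C ↦ ADA
    B ↦ A  (constrained at step 1)
    D ↦ C  (constrained at step 1)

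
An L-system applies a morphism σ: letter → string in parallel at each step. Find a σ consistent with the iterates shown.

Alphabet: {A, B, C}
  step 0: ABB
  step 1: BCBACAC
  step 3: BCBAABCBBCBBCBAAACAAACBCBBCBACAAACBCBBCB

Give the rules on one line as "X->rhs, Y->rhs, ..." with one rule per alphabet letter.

  step 0 ⇒ step 1: ABB ⇒ BCB·AC·AC
    A ↦ BCB
    B ↦ AC
    C ↦ AA  (constrained at step 1)

A->BCB, B->AC, C->AA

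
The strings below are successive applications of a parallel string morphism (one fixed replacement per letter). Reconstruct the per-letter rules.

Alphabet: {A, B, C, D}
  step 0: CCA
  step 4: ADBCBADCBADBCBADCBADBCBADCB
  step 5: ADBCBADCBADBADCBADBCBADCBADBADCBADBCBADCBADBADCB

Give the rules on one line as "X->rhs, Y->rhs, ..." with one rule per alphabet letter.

A->AD, B->CB, C->AD, D->B

  step 4 ⇒ step 5: ADBCBADCBADBCBADCBADBCBADCB ⇒ AD·B·CB·AD·CB·AD·B·AD·CB·AD·B·CB·AD·CB·AD·B·AD·CB·AD·B·CB·AD·CB·AD·B·AD·CB
    A ↦ AD
    B ↦ CB
    C ↦ AD
    D ↦ B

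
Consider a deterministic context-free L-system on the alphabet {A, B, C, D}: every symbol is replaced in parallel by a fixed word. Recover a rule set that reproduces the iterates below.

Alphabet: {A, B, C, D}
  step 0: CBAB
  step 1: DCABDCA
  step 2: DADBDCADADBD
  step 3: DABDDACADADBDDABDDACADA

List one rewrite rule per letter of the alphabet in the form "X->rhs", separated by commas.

  step 2 ⇒ step 3: DADBDCADADBD ⇒ DA·BD·DA·CA·DA·D·BD·DA·BD·DA·CA·DA
    A ↦ BD
    B ↦ CA
    C ↦ D
    D ↦ DA

A->BD, B->CA, C->D, D->DA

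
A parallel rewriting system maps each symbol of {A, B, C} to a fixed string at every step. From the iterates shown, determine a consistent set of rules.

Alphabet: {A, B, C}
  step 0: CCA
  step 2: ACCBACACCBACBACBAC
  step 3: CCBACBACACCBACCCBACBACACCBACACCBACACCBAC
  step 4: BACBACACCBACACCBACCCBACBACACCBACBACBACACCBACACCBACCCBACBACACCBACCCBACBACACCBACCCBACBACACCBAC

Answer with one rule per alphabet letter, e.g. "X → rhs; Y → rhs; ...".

A->CC, B->A, C->BAC

  step 3 ⇒ step 4: CCBACBACACCBACCCBACBACACCBACACCBACACCBAC ⇒ BAC·BAC·A·CC·BAC·A·CC·BAC·CC·BAC·BAC·A·CC·BAC·BAC·BAC·A·CC·BAC·A·CC·BAC·CC·BAC·BAC·A·CC·BAC·CC·BAC·BAC·A·CC·BAC·CC·BAC·BAC·A·CC·BAC
    A ↦ CC
    B ↦ A
    C ↦ BAC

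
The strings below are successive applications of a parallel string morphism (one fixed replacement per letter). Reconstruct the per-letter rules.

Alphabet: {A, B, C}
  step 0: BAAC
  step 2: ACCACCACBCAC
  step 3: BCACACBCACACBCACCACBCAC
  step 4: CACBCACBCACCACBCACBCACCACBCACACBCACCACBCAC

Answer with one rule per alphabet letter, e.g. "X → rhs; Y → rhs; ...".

  step 3 ⇒ step 4: BCACACBCACACBCACCACBCAC ⇒ C·AC·BC·AC·BC·AC·C·AC·BC·AC·BC·AC·C·AC·BC·AC·AC·BC·AC·C·AC·BC·AC
    A ↦ BC
    B ↦ C
    C ↦ AC

A->BC, B->C, C->AC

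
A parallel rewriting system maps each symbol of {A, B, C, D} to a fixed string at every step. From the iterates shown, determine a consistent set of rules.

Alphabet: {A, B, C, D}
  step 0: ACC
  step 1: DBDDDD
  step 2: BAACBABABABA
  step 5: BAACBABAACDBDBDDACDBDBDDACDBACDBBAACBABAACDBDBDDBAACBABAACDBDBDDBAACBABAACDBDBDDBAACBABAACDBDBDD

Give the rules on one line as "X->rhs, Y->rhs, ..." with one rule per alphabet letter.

  step 1 ⇒ step 2: DBDDDD ⇒ BA·AC·BA·BA·BA·BA
    B ↦ AC
    D ↦ BA
  step 0 ⇒ step 1: ACC ⇒ DB·DD·DD
    A ↦ DB
  step 0 ⇒ step 1: ACC ⇒ DB·DD·DD
    C ↦ DD

A->DB, B->AC, C->DD, D->BA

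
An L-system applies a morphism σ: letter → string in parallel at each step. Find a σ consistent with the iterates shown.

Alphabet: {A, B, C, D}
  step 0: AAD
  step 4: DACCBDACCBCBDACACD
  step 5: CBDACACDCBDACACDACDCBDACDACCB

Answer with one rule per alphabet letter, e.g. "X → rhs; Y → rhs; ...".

  step 4 ⇒ step 5: DACCBDACCBCBDACACD ⇒ CB·D·AC·AC·D·CB·D·AC·AC·D·AC·D·CB·D·AC·D·AC·CB
    A ↦ D
    B ↦ D
    C ↦ AC
    D ↦ CB

A->D, B->D, C->AC, D->CB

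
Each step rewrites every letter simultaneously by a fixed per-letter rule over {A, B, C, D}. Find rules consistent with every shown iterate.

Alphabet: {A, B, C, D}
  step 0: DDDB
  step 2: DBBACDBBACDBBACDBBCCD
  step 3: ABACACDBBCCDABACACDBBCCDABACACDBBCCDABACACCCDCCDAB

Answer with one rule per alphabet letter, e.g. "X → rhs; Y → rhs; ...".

  step 2 ⇒ step 3: DBBACDBBACDBBACDBBCCD ⇒ AB·AC·AC·DBB·CCD·AB·AC·AC·DBB·CCD·AB·AC·AC·DBB·CCD·AB·AC·AC·CCD·CCD·AB
    A ↦ DBB
    B ↦ AC
    C ↦ CCD
    D ↦ AB

A->DBB, B->AC, C->CCD, D->AB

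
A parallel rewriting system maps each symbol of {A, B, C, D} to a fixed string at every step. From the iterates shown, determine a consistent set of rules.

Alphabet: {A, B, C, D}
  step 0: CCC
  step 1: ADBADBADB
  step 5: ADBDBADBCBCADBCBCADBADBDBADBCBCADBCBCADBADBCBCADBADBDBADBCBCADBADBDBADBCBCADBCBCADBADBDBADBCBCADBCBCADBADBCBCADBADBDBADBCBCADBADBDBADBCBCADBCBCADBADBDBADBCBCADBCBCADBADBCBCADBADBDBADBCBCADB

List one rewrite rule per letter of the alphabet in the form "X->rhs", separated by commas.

A->CBC, B->DB, C->ADB, D->A

  step 0 ⇒ step 1: CCC ⇒ ADB·ADB·ADB
    C ↦ ADB
    A ↦ CBC  (constrained at step 1)
    B ↦ DB  (constrained at step 1)
    D ↦ A  (constrained at step 1)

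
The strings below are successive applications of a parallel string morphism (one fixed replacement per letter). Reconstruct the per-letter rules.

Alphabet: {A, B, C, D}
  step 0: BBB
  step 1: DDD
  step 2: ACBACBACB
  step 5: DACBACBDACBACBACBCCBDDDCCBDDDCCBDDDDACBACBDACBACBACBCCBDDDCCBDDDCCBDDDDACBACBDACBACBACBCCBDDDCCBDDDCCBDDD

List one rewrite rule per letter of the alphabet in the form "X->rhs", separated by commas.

  step 1 ⇒ step 2: DDD ⇒ ACB·ACB·ACB
    D ↦ ACB
    A ↦ CC  (constrained at step 2)
  step 0 ⇒ step 1: BBB ⇒ D·D·D
    B ↦ D
    C ↦ BDD  (constrained at step 2)

A->CC, B->D, C->BDD, D->ACB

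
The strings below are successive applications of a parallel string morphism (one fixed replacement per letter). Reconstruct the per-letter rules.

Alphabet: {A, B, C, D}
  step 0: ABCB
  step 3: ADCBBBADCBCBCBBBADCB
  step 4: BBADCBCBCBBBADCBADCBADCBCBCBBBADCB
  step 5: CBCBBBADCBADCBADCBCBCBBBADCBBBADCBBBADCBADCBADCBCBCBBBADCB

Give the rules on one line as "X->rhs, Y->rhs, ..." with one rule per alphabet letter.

A->B, B->CB, C->AD, D->B

  step 4 ⇒ step 5: BBADCBCBCBBBADCBADCBADCBCBCBBBADCB ⇒ CB·CB·B·B·AD·CB·AD·CB·AD·CB·CB·CB·B·B·AD·CB·B·B·AD·CB·B·B·AD·CB·AD·CB·AD·CB·CB·CB·B·B·AD·CB
    A ↦ B
    B ↦ CB
    C ↦ AD
    D ↦ B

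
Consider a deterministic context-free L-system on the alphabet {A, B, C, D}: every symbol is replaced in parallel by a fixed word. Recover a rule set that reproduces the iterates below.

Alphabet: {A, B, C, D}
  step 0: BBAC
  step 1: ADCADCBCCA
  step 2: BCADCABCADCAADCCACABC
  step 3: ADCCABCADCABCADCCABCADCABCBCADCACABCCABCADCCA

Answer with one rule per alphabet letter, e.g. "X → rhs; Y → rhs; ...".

A->BC, B->ADC, C->CA, D->AD

  step 2 ⇒ step 3: BCADCABCADCAADCCACABC ⇒ ADC·CA·BC·AD·CA·BC·ADC·CA·BC·AD·CA·BC·BC·AD·CA·CA·BC·CA·BC·ADC·CA
    A ↦ BC
    B ↦ ADC
    C ↦ CA
    D ↦ AD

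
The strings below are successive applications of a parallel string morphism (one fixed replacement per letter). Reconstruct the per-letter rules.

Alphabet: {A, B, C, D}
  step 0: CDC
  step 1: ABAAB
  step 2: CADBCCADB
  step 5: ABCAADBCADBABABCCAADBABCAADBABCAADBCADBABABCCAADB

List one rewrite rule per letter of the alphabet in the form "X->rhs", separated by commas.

  step 1 ⇒ step 2: ABAAB ⇒ C·ADB·C·C·ADB
    A ↦ C
    B ↦ ADB
  step 0 ⇒ step 1: CDC ⇒ AB·A·AB
    C ↦ AB
  step 0 ⇒ step 1: CDC ⇒ AB·A·AB
    D ↦ A

A->C, B->ADB, C->AB, D->A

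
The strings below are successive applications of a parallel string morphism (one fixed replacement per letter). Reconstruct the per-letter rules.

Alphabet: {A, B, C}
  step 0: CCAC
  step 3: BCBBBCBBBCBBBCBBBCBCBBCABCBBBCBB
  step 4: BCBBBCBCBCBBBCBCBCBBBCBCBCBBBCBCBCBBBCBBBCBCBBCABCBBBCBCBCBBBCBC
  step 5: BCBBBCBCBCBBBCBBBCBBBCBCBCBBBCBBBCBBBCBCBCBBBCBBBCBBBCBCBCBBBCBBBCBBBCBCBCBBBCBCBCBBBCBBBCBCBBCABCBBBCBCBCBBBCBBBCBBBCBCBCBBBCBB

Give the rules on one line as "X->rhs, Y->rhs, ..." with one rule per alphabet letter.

  step 4 ⇒ step 5: BCBBBCBCBCBBBCBCBCBBBCBCBCBBBCBCBCBBBCBBBCBCBBCABCBBBCBCBCBBBCBC ⇒ BC·BB·BC·BC·BC·BB·BC·BB·BC·BB·BC·BC·BC·BB·BC·BB·BC·BB·BC·BC·BC·BB·BC·BB·BC·BB·BC·BC·BC·BB·BC·BB·BC·BB·BC·BC·BC·BB·BC·BC·BC·BB·BC·BB·BC·BC·BB·CA·BC·BB·BC·BC·BC·BB·BC·BB·BC·BB·BC·BC·BC·BB·BC·BB
    A ↦ CA
    B ↦ BC
    C ↦ BB

A->CA, B->BC, C->BB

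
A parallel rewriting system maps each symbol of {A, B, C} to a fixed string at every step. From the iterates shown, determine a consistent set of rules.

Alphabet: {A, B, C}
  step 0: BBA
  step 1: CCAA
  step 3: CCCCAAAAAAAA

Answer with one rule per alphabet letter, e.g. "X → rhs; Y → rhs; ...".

  step 0 ⇒ step 1: BBA ⇒ C·C·AA
    A ↦ AA
    B ↦ C
    C ↦ BB  (constrained at step 1)

A->AA, B->C, C->BB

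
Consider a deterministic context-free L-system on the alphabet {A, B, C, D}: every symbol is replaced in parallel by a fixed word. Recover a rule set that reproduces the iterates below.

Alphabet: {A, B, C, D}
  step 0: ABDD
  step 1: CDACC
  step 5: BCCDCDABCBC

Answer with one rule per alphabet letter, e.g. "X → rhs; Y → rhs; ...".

  step 0 ⇒ step 1: ABDD ⇒ CD·A·C·C
    A ↦ CD
    B ↦ A
    D ↦ C
    C ↦ B  (constrained at step 1)

A->CD, B->A, C->B, D->C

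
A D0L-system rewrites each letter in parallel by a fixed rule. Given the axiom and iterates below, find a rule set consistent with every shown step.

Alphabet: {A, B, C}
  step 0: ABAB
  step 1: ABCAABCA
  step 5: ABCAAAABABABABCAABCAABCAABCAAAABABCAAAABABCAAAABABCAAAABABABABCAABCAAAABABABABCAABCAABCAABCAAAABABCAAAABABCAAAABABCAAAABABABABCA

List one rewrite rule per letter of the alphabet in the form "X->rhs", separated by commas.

A->AB, B->CA, C->AA

  step 0 ⇒ step 1: ABAB ⇒ AB·CA·AB·CA
    A ↦ AB
    B ↦ CA
    C ↦ AA  (constrained at step 1)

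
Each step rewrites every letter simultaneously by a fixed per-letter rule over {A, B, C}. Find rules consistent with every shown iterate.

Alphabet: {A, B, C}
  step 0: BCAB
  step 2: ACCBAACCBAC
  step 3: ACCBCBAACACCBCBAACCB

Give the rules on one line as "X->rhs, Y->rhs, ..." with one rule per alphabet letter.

  step 2 ⇒ step 3: ACCBAACCBAC ⇒ AC·CB·CB·A·AC·AC·CB·CB·A·AC·CB
    A ↦ AC
    B ↦ A
    C ↦ CB

A->AC, B->A, C->CB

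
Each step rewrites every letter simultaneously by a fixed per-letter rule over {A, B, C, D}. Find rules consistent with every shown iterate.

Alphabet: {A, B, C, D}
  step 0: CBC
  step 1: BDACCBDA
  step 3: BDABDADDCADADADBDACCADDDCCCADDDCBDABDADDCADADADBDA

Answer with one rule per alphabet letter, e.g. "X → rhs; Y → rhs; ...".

A->DDC, B->CC, C->BDA, D->AD

  step 0 ⇒ step 1: CBC ⇒ BDA·CC·BDA
    B ↦ CC
    C ↦ BDA
    A ↦ DDC  (constrained at step 1)
    D ↦ AD  (constrained at step 1)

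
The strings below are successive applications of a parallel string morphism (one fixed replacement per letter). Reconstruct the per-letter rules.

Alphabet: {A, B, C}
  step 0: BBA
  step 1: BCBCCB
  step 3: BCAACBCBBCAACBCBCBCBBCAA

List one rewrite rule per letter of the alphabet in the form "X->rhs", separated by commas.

  step 0 ⇒ step 1: BBA ⇒ BC·BC·CB
    A ↦ CB
    B ↦ BC
    C ↦ AA  (constrained at step 1)

A->CB, B->BC, C->AA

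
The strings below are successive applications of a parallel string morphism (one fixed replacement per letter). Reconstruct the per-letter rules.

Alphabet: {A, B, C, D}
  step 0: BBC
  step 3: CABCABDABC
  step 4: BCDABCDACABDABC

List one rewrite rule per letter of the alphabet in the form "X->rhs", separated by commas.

A->D, B->A, C->BC, D->CAB

  step 3 ⇒ step 4: CABCABDABC ⇒ BC·D·A·BC·D·A·CAB·D·A·BC
    A ↦ D
    B ↦ A
    C ↦ BC
    D ↦ CAB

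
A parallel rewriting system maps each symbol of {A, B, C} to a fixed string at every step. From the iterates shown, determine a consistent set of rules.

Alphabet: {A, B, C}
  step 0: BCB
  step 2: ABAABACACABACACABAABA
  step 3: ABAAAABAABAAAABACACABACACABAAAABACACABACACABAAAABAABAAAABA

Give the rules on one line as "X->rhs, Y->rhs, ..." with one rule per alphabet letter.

A->ABA, B->AA, C->CAC

  step 2 ⇒ step 3: ABAABACACABACACABAABA ⇒ ABA·AA·ABA·ABA·AA·ABA·CAC·ABA·CAC·ABA·AA·ABA·CAC·ABA·CAC·ABA·AA·ABA·ABA·AA·ABA
    A ↦ ABA
    B ↦ AA
    C ↦ CAC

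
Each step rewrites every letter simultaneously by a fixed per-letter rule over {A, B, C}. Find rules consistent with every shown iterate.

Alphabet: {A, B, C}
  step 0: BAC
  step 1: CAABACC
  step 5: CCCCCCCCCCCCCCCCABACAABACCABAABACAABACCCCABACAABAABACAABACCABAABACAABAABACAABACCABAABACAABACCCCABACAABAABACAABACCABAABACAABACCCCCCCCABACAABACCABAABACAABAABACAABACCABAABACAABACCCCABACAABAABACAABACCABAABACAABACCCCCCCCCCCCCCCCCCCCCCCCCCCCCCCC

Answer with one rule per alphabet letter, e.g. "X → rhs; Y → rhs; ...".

A->ABA, B->CA, C->CC

  step 0 ⇒ step 1: BAC ⇒ CA·ABA·CC
    A ↦ ABA
    B ↦ CA
    C ↦ CC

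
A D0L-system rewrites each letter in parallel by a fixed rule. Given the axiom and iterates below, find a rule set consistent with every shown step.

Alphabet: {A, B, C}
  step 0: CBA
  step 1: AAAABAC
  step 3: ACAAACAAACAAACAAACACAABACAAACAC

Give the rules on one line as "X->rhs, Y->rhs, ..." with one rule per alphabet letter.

  step 0 ⇒ step 1: CBA ⇒ AA·AAB·AC
    A ↦ AC
    B ↦ AAB
    C ↦ AA

A->AC, B->AAB, C->AA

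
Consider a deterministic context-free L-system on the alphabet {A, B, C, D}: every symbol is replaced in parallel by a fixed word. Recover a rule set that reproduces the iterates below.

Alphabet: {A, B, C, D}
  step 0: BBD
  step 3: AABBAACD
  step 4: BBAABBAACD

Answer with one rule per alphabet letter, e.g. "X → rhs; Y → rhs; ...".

A->B, B->A, C->AA, D->CD

  step 3 ⇒ step 4: AABBAACD ⇒ B·B·A·A·B·B·AA·CD
    A ↦ B
    B ↦ A
    C ↦ AA
    D ↦ CD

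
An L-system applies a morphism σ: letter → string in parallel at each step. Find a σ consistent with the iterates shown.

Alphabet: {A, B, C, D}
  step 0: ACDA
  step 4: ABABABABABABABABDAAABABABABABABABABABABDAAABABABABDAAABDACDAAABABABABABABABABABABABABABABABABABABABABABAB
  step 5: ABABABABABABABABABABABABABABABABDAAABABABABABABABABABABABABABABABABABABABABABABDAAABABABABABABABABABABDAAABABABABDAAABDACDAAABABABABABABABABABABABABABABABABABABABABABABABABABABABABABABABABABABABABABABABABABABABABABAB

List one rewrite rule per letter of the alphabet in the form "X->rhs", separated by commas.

  step 4 ⇒ step 5: ABABABABABABABABDAAABABABABABABABABABABDAAABABABABDAAABDACDAAABABABABABABABABABABABABABABABABABABABABABAB ⇒ AB·AB·AB·AB·AB·AB·AB·AB·AB·AB·AB·AB·AB·AB·AB·AB·DAA·AB·AB·AB·AB·AB·AB·AB·AB·AB·AB·AB·AB·AB·AB·AB·AB·AB·AB·AB·AB·AB·AB·DAA·AB·AB·AB·AB·AB·AB·AB·AB·AB·AB·DAA·AB·AB·AB·AB·DAA·AB·DAC·DAA·AB·AB·AB·AB·AB·AB·AB·AB·AB·AB·AB·AB·AB·AB·AB·AB·AB·AB·AB·AB·AB·AB·AB·AB·AB·AB·AB·AB·AB·AB·AB·AB·AB·AB·AB·AB·AB·AB·AB·AB·AB·AB·AB·AB·AB·AB
    A ↦ AB
    B ↦ AB
    C ↦ DAC
    D ↦ DAA

A->AB, B->AB, C->DAC, D->DAA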